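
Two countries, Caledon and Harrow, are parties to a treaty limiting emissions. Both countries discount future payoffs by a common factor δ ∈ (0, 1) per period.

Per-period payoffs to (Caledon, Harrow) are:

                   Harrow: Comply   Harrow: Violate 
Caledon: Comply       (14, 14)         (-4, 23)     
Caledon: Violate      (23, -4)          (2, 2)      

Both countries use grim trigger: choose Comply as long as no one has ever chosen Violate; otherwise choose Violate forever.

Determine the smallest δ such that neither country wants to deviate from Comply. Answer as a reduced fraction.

3/7

Under grim trigger the critical discount factor is (T−C)/(T−P) with T = 23, C = 14, P = 2.
δ* = (23−14)/(23−2) = 9/21 = 3/7.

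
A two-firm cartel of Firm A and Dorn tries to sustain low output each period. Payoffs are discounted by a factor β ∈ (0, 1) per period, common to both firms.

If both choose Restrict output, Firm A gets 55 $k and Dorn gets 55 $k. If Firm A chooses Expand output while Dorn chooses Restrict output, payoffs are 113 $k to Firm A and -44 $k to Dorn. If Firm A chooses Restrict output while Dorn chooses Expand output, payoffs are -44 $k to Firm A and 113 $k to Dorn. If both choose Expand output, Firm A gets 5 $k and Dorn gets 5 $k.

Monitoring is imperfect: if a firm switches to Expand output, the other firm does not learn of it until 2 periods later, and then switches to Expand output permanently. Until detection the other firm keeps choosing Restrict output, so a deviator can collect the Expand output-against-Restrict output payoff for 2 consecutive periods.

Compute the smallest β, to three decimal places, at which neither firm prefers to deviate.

Deviating for the 2 undetected periods gains 113−55 = 58 per period over cooperation, then loses 55−5 = 50 per period forever once punishment starts.
Gain: 58(1 + β + … + β^1); loss: 50·β^2/(1−β).
No profitable deviation ⇔ 58(1−β^2) ≤ 50·β^2, i.e. β^2 ≥ 58/(58+50) = 29/54.
Hence β ≥ (29/54)^(1/2) ≈ 0.733.

0.733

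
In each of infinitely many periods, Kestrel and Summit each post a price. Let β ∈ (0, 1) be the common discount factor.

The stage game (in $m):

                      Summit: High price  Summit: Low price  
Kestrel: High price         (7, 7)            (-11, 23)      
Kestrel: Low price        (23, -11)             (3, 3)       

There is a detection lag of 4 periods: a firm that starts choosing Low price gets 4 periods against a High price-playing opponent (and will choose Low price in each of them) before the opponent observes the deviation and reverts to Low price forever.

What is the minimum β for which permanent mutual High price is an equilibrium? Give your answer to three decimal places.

A deviator earns 23 for 4 periods, then 3 forever; cooperating earns 7 forever. Multiplying the IC by (1−β):
7 ≥ 23(1−β^4) + 3β^4, so 20·β^4 ≥ 16 and β^4 ≥ 4/5.
β ≥ (4/5)^(1/4) ≈ 0.946.

0.946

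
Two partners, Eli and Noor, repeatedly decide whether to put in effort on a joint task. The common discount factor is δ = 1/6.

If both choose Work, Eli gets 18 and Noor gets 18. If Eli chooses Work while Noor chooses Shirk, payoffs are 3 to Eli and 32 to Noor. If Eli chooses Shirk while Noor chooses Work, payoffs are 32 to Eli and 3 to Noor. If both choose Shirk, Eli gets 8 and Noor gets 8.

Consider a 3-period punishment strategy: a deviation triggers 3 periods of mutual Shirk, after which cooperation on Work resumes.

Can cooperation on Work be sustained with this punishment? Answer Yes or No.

IC: δ+…+δ^3 ≥ (32−18)/(18−8) = 7/5.
At δ = 1/6: partial sum = 0.1991 < 1.4000. Cooperation not sustainable.

No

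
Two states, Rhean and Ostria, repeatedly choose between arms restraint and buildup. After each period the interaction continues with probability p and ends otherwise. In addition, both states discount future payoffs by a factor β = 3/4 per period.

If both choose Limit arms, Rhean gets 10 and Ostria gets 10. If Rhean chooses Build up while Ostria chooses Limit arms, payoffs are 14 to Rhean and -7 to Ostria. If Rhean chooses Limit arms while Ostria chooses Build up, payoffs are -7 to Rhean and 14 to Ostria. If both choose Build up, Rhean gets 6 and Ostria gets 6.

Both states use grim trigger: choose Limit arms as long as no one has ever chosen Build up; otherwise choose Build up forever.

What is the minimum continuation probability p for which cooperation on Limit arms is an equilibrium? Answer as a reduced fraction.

2/3

With continuation probability p and discount β, the effective per-period discount factor is βp.
Grim-trigger IC: βp ≥ (14−10)/(14−6) = 1/2.
So p ≥ (1/2)/(3/4) = 2/3.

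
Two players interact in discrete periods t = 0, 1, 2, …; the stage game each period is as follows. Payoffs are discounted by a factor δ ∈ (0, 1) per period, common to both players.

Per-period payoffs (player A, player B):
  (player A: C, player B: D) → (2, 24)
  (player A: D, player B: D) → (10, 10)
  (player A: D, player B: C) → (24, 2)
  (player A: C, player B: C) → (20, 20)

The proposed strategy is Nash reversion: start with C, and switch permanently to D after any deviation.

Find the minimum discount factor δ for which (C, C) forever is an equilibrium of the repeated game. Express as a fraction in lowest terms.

One-period gain from deviating is 24 − 20 = 4. The loss is 20 − 10 = 10 in every subsequent period, with present value 10·δ/(1−δ).
Deviation is unprofitable when 10·δ/(1−δ) ≥ 4, i.e. δ/(1−δ) ≥ 2/5.
Equivalently δ ≥ 4/(4+10) = 2/7.

2/7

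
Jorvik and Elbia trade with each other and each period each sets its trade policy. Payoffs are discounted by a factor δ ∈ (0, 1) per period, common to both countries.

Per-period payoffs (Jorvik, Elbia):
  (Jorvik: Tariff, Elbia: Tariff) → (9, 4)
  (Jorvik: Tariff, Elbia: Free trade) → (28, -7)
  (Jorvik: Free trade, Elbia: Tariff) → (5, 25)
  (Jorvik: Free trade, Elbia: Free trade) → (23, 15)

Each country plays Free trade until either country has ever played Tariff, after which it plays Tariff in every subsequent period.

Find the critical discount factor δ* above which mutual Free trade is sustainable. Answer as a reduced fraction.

Jorvik's threshold: (28−23)/(28−9) = 5/19.
Elbia's threshold: (25−15)/(25−4) = 10/21.
5/19 < 10/21, so Elbia binds and δ* = 10/21.

10/21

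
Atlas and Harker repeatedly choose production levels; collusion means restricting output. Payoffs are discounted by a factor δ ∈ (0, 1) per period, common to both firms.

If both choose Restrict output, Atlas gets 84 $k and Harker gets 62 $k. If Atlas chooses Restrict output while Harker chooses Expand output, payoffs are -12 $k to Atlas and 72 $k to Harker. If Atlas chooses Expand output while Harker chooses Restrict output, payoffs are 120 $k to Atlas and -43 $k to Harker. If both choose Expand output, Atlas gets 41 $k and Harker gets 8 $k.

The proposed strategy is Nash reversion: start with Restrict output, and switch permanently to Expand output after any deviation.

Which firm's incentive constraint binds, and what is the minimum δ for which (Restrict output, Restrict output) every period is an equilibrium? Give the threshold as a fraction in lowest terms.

Atlas; δ ≥ 36/79

For Atlas: deviation gain 120−84 = 36, per-period punishment loss 84−41 = 43. IC gives δ ≥ 36/79.
For Harker: gain 10, loss 54 per period, so δ ≥ 10/64 = 5/32.
The tighter constraint is Atlas's, so cooperation needs δ ≥ 36/79.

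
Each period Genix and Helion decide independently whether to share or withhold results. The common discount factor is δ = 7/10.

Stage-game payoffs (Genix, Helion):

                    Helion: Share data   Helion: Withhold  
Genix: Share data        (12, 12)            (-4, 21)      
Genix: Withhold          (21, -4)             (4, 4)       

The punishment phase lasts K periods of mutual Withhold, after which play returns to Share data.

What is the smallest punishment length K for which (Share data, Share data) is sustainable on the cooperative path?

2

No profitable deviation requires (12−4)(δ+…+δ^K) ≥ 21−12, i.e. δ+…+δ^K ≥ 9/8 ≈ 1.1250.
With δ = 7/10, the partial sums are K=1: 0.7000, K=2: 1.1900.
K = 2 is the first length at which the sum reaches 1.1250.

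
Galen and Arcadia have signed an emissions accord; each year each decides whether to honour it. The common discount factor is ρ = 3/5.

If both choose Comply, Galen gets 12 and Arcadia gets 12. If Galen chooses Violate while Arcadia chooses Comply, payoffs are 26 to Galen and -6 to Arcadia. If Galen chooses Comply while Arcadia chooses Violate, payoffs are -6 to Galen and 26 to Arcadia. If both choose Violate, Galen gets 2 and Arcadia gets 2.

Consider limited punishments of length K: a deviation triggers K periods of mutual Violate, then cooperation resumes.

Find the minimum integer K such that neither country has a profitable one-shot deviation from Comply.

No profitable deviation requires (12−2)(ρ+…+ρ^K) ≥ 26−12, i.e. ρ+…+ρ^K ≥ 7/5 ≈ 1.4000.
With ρ = 3/5, the partial sums are K=1: 0.6000, K=2: 0.9600, K=3: 1.1760, K=4: 1.3056, K=5: 1.3834, K=6: 1.4300.
K = 6 is the first length at which the sum reaches 1.4000.

6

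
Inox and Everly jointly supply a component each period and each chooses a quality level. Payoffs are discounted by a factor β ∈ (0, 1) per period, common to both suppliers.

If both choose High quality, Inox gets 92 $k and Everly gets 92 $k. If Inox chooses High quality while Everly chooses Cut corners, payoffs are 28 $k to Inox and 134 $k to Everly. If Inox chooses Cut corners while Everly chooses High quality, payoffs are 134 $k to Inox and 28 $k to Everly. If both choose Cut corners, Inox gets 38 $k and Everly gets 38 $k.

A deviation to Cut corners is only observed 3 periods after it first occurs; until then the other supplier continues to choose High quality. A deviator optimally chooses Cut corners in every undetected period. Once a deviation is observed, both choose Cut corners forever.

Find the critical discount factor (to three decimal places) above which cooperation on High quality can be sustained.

Deviating for the 3 undetected periods gains 134−92 = 42 per period over cooperation, then loses 92−38 = 54 per period forever once punishment starts.
Gain: 42(1 + β + … + β^2); loss: 54·β^3/(1−β).
No profitable deviation ⇔ 42(1−β^3) ≤ 54·β^3, i.e. β^3 ≥ 42/(42+54) = 7/16.
Hence β ≥ (7/16)^(1/3) ≈ 0.759.

0.759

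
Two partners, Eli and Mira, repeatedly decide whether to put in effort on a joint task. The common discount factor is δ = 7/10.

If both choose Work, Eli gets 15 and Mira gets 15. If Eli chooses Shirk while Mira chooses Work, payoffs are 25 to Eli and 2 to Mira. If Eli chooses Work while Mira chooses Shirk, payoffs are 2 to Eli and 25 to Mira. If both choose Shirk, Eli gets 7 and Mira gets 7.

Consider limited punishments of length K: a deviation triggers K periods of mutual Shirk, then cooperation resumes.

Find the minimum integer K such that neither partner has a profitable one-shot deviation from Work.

No profitable deviation requires (15−7)(δ+…+δ^K) ≥ 25−15, i.e. δ+…+δ^K ≥ 5/4 ≈ 1.2500.
With δ = 7/10, the partial sums are K=1: 0.7000, K=2: 1.1900, K=3: 1.5330.
K = 3 is the first length at which the sum reaches 1.2500.

3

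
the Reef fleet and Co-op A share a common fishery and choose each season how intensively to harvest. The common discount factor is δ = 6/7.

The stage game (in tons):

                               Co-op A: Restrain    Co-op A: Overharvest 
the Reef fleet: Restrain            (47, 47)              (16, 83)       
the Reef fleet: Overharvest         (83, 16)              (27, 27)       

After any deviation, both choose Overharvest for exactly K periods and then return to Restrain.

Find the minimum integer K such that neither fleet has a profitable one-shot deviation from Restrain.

3

IC: δ(1−δ^K)/(1−δ) ≥ (83−47)/(47−27) = 9/5.
With δ = 6/7: need 1 − δ^K ≥ 9/5·(1−6/7)/(6/7), i.e. δ^K ≤ 0.7000.
Since (6/7)^2 = 0.7347 and (6/7)^3 = 0.6297, the smallest such K is 3.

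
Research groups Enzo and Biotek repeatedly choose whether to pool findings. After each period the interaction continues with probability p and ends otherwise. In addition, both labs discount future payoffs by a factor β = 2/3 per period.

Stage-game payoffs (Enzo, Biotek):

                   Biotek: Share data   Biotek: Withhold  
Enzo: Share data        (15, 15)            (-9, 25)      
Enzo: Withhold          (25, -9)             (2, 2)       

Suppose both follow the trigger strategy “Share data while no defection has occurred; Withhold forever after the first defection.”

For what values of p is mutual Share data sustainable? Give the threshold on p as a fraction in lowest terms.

With continuation probability p and discount β, the effective per-period discount factor is βp.
Grim-trigger IC: βp ≥ (25−15)/(25−2) = 10/23.
So p ≥ (10/23)/(2/3) = 15/23.

15/23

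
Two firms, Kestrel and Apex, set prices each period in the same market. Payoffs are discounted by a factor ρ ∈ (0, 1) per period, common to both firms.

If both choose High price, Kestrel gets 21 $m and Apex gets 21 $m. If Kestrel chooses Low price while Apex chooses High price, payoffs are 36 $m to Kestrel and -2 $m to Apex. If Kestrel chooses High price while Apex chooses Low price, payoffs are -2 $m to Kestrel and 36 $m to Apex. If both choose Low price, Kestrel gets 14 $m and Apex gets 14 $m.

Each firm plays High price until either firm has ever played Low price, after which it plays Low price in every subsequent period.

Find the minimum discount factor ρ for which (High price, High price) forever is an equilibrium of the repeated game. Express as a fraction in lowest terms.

15/22

21/(1−ρ) ≥ 36 + 14ρ/(1−ρ)
21 ≥ 36 − 22ρ
ρ ≥ 15/22.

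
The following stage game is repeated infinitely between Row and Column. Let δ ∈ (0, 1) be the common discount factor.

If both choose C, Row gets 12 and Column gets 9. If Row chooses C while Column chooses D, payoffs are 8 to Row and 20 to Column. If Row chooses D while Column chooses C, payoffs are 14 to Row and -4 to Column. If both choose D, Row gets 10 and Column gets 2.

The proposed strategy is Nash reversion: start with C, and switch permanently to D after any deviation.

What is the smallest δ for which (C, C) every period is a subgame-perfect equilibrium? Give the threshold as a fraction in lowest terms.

Row: cooperation gives 12 each period; deviation gives 14 once then 10 forever.
  12/(1−δ) ≥ 14 + 10δ/(1−δ) ⇒ δ ≥ 2/4 = 1/2.
Column: cooperation gives 9 each period; deviation gives 20 once then 2 forever.
  δ ≥ 11/18.
Both must hold, so the binding constraint is Column's: δ ≥ 11/18.

11/18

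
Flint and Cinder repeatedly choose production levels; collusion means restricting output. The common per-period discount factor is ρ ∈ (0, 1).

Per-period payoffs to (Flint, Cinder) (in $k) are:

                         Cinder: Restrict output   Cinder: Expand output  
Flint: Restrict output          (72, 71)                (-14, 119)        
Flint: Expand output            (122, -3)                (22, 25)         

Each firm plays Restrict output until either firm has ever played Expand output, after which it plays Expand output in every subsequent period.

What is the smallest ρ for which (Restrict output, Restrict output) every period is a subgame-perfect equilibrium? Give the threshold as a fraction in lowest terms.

Flint's threshold: (122−72)/(122−22) = 1/2.
Cinder's threshold: (119−71)/(119−25) = 24/47.
1/2 < 24/47, so Cinder binds and ρ* = 24/47.

24/47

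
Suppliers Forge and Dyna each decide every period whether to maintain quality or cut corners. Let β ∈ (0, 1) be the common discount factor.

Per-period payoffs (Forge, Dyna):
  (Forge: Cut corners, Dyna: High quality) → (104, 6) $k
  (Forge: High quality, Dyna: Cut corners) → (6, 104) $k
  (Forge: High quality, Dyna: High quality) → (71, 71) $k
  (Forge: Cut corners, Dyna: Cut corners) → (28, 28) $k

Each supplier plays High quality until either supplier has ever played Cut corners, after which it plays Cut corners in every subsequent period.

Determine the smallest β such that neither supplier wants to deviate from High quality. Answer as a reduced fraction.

Under grim trigger the critical discount factor is (T−C)/(T−P) with T = 104, C = 71, P = 28.
β* = (104−71)/(104−28) = 33/76.

33/76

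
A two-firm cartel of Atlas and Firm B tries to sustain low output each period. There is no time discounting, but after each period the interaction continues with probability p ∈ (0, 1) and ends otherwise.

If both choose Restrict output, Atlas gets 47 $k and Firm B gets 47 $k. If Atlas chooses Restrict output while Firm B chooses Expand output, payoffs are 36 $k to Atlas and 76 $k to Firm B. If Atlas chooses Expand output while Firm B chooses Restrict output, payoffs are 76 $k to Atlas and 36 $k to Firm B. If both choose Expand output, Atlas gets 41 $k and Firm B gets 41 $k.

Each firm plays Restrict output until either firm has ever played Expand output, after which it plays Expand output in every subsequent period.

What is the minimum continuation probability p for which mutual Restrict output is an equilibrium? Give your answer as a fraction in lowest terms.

With no time discounting, the continuation probability p plays the role of the discount factor.
Grim-trigger IC: 47/(1−p) ≥ 76 + 41p/(1−p) ⇒ p ≥ (76−47)/(76−41) = 29/35.

29/35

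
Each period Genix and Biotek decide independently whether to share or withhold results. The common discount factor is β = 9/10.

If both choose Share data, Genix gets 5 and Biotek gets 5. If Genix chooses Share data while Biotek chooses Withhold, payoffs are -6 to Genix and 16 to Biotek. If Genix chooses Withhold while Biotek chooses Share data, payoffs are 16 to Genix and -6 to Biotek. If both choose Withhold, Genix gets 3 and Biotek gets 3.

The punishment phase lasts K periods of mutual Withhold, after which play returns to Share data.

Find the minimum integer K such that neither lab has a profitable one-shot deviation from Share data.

9

IC: β(1−β^K)/(1−β) ≥ (16−5)/(5−3) = 11/2.
With β = 9/10: need 1 − β^K ≥ 11/2·(1−9/10)/(9/10), i.e. β^K ≤ 0.3889.
Since (9/10)^8 = 0.4305 and (9/10)^9 = 0.3874, the smallest such K is 9.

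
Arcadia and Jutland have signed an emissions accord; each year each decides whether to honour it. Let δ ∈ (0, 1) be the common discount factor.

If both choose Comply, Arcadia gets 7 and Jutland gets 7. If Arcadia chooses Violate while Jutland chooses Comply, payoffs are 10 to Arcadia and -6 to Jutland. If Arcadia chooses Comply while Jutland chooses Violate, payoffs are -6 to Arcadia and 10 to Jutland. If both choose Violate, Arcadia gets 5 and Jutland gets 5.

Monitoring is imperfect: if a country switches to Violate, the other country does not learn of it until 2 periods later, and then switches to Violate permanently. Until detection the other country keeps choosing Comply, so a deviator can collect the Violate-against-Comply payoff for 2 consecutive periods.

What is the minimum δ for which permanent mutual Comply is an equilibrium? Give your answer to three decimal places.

The best deviation is to choose Violate for all 2 undetected periods, earning 10 each, then 5 forever once detected.
Deviation value: 10(1−δ^2)/(1−δ) + 5δ^2/(1−δ); cooperation value: 7/(1−δ).
IC: 7 ≥ 10(1−δ^2) + 5δ^2 = 10 − 5δ^2.
So δ^2 ≥ 3/5, giving δ ≥ (3/5)^(1/2) ≈ 0.775.

0.775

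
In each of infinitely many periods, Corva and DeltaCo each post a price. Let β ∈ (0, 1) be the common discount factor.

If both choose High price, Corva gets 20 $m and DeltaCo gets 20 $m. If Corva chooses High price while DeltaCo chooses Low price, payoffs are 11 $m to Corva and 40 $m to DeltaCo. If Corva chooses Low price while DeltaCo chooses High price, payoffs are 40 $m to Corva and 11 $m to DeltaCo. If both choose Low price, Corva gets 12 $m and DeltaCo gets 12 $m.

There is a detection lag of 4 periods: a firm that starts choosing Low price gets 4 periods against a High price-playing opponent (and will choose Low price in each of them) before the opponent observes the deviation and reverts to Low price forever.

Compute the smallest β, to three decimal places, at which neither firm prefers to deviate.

0.919

The best deviation is to choose Low price for all 4 undetected periods, earning 40 each, then 12 forever once detected.
Deviation value: 40(1−β^4)/(1−β) + 12β^4/(1−β); cooperation value: 20/(1−β).
IC: 20 ≥ 40(1−β^4) + 12β^4 = 40 − 28β^4.
So β^4 ≥ 20/28 = 5/7, giving β ≥ (5/7)^(1/4) ≈ 0.919.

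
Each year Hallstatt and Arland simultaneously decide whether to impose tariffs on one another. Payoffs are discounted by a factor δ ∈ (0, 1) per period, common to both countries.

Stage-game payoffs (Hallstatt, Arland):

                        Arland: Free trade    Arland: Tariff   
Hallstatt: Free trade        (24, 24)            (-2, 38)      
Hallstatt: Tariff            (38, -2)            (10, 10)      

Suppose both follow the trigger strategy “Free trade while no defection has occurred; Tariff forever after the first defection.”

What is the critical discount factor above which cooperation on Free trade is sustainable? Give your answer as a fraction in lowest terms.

Cooperation forever yields 24 each period: 24/(1−δ).
Deviating yields 38 once, then 10 forever: 38 + 10δ/(1−δ).
No profitable deviation requires 24/(1−δ) ≥ 38 + 10δ/(1−δ).
Multiplying by (1−δ): 24 ≥ 38(1−δ) + 10δ = 38 − 28δ.
So 28δ ≥ 14, i.e. δ ≥ 14/28 = 1/2.

1/2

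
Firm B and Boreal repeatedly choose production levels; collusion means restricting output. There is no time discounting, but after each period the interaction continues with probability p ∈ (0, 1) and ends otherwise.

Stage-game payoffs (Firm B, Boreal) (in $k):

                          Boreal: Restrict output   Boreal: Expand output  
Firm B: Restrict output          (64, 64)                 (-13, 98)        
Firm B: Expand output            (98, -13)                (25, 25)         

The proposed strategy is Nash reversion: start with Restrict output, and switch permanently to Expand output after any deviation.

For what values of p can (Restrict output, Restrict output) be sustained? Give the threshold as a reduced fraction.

34/73

With no time discounting, the continuation probability p plays the role of the discount factor.
Grim-trigger IC: 64/(1−p) ≥ 98 + 25p/(1−p) ⇒ p ≥ (98−64)/(98−25) = 34/73.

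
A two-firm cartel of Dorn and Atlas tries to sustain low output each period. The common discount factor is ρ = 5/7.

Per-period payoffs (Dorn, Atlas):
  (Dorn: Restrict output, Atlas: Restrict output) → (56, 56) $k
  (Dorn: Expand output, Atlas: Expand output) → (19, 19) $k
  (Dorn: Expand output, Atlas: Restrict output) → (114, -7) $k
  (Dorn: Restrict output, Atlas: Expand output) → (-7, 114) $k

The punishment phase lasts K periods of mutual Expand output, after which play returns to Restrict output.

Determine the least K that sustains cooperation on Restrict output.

3

IC: ρ(1−ρ^K)/(1−ρ) ≥ (114−56)/(56−19) = 58/37.
With ρ = 5/7: need 1 − ρ^K ≥ 58/37·(1−5/7)/(5/7), i.e. ρ^K ≤ 0.3730.
Since (5/7)^2 = 0.5102 and (5/7)^3 = 0.3644, the smallest such K is 3.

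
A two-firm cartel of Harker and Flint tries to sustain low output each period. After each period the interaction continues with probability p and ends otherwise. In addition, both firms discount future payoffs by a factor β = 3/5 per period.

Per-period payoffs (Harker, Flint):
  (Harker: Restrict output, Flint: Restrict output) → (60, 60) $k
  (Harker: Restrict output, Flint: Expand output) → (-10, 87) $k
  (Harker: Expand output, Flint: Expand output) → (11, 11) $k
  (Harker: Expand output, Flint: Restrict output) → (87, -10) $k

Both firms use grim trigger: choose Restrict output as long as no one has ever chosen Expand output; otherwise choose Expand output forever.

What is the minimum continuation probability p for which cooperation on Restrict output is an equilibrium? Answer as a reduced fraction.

With continuation probability p and discount β, the effective per-period discount factor is βp.
Grim-trigger IC: βp ≥ (87−60)/(87−11) = 27/76.
So p ≥ (27/76)/(3/5) = 45/76.

45/76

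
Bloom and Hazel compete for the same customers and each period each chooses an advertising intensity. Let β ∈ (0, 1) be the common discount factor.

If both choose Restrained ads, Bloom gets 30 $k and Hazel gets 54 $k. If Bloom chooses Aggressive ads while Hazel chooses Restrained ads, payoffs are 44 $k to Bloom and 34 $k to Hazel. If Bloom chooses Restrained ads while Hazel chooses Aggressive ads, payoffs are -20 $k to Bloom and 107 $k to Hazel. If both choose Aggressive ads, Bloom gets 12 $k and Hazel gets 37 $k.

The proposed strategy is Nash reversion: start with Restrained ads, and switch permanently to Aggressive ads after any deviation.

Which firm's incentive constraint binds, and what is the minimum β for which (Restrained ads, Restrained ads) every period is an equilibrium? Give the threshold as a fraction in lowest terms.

Hazel; β ≥ 53/70

Bloom's threshold: (44−30)/(44−12) = 7/16.
Hazel's threshold: (107−54)/(107−37) = 53/70.
7/16 < 53/70, so Hazel binds and β* = 53/70.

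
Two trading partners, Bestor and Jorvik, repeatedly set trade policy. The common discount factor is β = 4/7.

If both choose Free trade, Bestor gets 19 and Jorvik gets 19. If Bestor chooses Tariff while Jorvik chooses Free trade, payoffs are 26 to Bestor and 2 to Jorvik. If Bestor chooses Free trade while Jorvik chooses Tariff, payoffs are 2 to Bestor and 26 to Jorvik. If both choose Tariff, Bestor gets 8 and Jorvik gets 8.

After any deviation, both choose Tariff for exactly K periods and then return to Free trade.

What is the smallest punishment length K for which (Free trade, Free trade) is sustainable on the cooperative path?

2

IC: β(1−β^K)/(1−β) ≥ (26−19)/(19−8) = 7/11.
With β = 4/7: need 1 − β^K ≥ 7/11·(1−4/7)/(4/7), i.e. β^K ≤ 0.5227.
Since (4/7)^1 = 0.5714 and (4/7)^2 = 0.3265, the smallest such K is 2.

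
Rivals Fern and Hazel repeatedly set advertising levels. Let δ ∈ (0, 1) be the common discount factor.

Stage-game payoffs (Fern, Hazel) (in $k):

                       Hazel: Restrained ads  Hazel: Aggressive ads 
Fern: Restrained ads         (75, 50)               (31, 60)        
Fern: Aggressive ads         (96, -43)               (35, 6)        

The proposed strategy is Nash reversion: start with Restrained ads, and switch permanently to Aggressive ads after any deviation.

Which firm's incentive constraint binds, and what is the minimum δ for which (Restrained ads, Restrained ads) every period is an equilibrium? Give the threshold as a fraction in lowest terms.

Fern's threshold: (96−75)/(96−35) = 21/61.
Hazel's threshold: (60−50)/(60−6) = 5/27.
21/61 > 5/27, so Fern binds and δ* = 21/61.

Fern; δ ≥ 21/61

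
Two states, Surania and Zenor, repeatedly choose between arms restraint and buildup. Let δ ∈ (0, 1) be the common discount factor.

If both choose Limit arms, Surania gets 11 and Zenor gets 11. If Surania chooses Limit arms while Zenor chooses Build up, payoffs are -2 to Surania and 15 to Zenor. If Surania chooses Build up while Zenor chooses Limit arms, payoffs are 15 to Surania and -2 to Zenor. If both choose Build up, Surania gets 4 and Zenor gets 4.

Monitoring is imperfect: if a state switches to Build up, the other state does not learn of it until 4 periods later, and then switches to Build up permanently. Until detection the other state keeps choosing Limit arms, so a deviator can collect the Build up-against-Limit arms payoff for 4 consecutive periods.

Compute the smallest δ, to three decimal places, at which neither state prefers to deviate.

0.777

The best deviation is to choose Build up for all 4 undetected periods, earning 15 each, then 4 forever once detected.
Deviation value: 15(1−δ^4)/(1−δ) + 4δ^4/(1−δ); cooperation value: 11/(1−δ).
IC: 11 ≥ 15(1−δ^4) + 4δ^4 = 15 − 11δ^4.
So δ^4 ≥ 4/11, giving δ ≥ (4/11)^(1/4) ≈ 0.777.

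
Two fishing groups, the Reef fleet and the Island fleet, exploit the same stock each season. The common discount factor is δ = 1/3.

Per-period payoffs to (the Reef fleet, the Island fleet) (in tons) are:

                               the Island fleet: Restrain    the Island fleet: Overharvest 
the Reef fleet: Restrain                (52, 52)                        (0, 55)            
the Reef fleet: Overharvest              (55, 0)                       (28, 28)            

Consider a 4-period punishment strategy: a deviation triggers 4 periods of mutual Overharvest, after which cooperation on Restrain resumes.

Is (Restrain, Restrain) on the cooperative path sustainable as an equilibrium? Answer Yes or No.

IC: δ+…+δ^4 ≥ (55−52)/(52−28) = 1/8.
At δ = 1/3: partial sum = 0.4938 ≥ 0.1250. Cooperation sustainable.

Yes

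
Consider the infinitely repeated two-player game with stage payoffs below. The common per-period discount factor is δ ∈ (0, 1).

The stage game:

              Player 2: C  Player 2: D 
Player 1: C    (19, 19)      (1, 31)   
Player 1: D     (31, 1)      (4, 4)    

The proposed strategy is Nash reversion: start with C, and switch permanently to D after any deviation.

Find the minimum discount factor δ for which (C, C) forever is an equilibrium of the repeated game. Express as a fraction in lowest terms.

4/9

One-period gain from deviating is 31 − 19 = 12. The loss is 19 − 4 = 15 in every subsequent period, with present value 15·δ/(1−δ).
Deviation is unprofitable when 15·δ/(1−δ) ≥ 12, i.e. δ/(1−δ) ≥ 4/5.
Equivalently δ ≥ 12/(12+15) = 4/9.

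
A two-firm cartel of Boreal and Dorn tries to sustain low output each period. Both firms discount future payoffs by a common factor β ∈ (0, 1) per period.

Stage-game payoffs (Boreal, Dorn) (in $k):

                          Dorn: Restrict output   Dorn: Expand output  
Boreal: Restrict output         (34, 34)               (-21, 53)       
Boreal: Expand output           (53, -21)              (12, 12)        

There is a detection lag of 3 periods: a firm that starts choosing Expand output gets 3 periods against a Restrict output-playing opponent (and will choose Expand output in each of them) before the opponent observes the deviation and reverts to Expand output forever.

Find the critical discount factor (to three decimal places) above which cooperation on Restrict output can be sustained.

0.774

The best deviation is to choose Expand output for all 3 undetected periods, earning 53 each, then 12 forever once detected.
Deviation value: 53(1−β^3)/(1−β) + 12β^3/(1−β); cooperation value: 34/(1−β).
IC: 34 ≥ 53(1−β^3) + 12β^3 = 53 − 41β^3.
So β^3 ≥ 19/41, giving β ≥ (19/41)^(1/3) ≈ 0.774.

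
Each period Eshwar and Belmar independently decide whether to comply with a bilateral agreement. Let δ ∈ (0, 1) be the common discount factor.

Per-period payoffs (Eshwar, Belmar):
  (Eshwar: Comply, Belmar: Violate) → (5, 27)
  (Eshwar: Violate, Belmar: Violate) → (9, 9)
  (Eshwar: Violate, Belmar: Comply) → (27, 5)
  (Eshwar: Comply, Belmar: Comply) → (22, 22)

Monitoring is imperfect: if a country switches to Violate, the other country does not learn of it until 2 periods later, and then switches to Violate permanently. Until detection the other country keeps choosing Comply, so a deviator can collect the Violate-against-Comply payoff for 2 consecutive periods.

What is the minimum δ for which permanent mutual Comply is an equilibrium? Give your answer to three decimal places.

A deviator earns 27 for 2 periods, then 9 forever; cooperating earns 22 forever. Multiplying the IC by (1−δ):
22 ≥ 27(1−δ^2) + 9δ^2, so 18·δ^2 ≥ 5 and δ^2 ≥ 5/18.
δ ≥ (5/18)^(1/2) ≈ 0.527.

0.527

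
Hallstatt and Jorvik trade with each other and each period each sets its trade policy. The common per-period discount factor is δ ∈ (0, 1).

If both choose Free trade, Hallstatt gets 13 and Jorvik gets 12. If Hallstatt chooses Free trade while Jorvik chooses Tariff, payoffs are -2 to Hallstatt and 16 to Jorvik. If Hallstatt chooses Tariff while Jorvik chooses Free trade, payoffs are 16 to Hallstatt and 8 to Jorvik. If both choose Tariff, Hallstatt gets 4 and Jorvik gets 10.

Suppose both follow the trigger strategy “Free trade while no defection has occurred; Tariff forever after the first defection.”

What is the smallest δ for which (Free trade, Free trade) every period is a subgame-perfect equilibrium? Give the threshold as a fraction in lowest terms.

2/3

Hallstatt: cooperation gives 13 each period; deviation gives 16 once then 4 forever.
  13/(1−δ) ≥ 16 + 4δ/(1−δ) ⇒ δ ≥ 3/12 = 1/4.
Jorvik: cooperation gives 12 each period; deviation gives 16 once then 10 forever.
  δ ≥ 4/6 = 2/3.
Both must hold, so the binding constraint is Jorvik's: δ ≥ 2/3.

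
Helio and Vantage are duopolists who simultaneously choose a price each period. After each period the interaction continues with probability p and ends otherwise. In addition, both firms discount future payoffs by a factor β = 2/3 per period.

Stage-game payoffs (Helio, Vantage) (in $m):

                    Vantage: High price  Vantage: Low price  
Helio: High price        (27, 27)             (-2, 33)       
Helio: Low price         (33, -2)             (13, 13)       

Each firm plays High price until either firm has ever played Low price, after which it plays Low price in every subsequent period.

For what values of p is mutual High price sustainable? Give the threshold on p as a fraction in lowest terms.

9/20

Expected continuation weight on next period's payoff is β·p = 2/3·p, which plays the role of the discount factor.
Cooperation requires 2/3·p ≥ (33−27)/(33−13) = 3/10, hence p ≥ 9/20.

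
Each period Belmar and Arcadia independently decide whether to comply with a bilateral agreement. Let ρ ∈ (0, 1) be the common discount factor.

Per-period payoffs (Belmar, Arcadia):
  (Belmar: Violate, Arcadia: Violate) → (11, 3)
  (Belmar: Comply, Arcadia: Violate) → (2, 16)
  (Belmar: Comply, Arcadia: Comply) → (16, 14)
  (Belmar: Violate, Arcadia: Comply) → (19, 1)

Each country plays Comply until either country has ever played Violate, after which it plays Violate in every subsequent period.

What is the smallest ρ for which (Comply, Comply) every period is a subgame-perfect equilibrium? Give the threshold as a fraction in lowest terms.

3/8

Belmar: cooperation gives 16 each period; deviation gives 19 once then 11 forever.
  16/(1−ρ) ≥ 19 + 11ρ/(1−ρ) ⇒ ρ ≥ 3/8.
Arcadia: cooperation gives 14 each period; deviation gives 16 once then 3 forever.
  ρ ≥ 2/13.
Both must hold, so the binding constraint is Belmar's: ρ ≥ 3/8.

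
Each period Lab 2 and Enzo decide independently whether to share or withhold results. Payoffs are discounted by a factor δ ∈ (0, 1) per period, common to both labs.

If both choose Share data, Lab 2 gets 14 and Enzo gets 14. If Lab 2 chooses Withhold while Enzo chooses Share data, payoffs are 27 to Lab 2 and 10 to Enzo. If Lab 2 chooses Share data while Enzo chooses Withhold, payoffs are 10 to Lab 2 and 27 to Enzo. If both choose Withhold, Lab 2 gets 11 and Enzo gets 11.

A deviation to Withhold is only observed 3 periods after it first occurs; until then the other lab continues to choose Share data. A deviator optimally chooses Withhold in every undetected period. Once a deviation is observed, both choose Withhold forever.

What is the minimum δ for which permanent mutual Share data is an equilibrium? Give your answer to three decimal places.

0.933

The best deviation is to choose Withhold for all 3 undetected periods, earning 27 each, then 11 forever once detected.
Deviation value: 27(1−δ^3)/(1−δ) + 11δ^3/(1−δ); cooperation value: 14/(1−δ).
IC: 14 ≥ 27(1−δ^3) + 11δ^3 = 27 − 16δ^3.
So δ^3 ≥ 13/16, giving δ ≥ (13/16)^(1/3) ≈ 0.933.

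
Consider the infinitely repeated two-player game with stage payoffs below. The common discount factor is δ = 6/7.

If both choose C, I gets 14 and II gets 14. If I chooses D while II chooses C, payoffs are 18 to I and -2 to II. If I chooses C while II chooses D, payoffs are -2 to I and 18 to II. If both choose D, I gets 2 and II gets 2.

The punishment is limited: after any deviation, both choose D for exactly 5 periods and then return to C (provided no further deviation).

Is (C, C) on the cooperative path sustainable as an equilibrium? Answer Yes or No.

A one-shot deviation gives 18 now, then 2 for 5 periods, then back to 14.
Gain from deviating: (18−14) today; loss: (14−2) in each of the next 5 periods.
No-deviation condition: (14−2)(δ+…+δ^5) ≥ 18−14, i.e. δ+…+δ^5 ≥ 1/3.
At δ = 6/7: δ+…+δ^5 = 3.2240 ≥ 0.3333.
So cooperation is sustainable.

Yes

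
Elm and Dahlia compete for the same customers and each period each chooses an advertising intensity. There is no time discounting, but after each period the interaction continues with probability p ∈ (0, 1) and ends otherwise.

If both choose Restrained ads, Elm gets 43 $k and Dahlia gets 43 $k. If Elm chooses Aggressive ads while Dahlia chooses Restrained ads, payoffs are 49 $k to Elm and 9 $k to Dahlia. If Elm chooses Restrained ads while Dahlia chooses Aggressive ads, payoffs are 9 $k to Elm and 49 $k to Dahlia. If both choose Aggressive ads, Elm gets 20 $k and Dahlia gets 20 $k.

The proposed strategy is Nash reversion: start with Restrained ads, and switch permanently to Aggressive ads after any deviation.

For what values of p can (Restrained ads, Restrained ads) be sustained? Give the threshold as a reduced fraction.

Expected cooperation value is 43 + p·43 + p²·43 + … = 43/(1−p); deviation gives 49 + p·20/(1−p).
43 ≥ 49(1−p) + 20p ⇒ 29p ≥ 6 ⇒ p ≥ 6/29.

6/29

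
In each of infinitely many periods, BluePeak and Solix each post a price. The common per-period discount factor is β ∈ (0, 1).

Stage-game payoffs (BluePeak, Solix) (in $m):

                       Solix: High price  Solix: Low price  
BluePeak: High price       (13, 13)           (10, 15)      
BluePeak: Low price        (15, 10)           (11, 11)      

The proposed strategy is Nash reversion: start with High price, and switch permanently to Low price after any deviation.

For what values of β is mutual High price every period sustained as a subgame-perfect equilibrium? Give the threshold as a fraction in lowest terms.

1/2

Under grim trigger the critical discount factor is (T−C)/(T−P) with T = 15, C = 13, P = 11.
β* = (15−13)/(15−11) = 2/4 = 1/2.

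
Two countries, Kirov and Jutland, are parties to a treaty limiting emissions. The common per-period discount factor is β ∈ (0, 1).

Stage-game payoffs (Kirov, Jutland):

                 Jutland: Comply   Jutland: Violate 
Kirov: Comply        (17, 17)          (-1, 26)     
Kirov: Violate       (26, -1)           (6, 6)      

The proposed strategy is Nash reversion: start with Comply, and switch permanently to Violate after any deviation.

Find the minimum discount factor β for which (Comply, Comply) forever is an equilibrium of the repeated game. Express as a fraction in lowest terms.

9/20

17/(1−β) ≥ 26 + 6β/(1−β)
17 ≥ 26 − 20β
β ≥ 9/20.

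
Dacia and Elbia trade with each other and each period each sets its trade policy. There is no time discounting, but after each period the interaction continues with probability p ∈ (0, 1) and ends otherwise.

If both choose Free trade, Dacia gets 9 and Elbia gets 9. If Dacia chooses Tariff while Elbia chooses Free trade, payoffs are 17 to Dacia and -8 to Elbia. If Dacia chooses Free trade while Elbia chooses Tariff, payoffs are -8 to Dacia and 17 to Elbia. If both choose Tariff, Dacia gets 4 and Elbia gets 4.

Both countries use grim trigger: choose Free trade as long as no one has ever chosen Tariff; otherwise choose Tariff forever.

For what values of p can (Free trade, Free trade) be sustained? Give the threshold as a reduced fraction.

With no time discounting, the continuation probability p plays the role of the discount factor.
Grim-trigger IC: 9/(1−p) ≥ 17 + 4p/(1−p) ⇒ p ≥ (17−9)/(17−4) = 8/13.

8/13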